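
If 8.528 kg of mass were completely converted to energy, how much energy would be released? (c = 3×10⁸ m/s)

Using E = mc²:
c² = (3×10⁸)² = 9×10¹⁶ m²/s²
E = 8.528 × 9×10¹⁶ = 7.675×10¹⁷ J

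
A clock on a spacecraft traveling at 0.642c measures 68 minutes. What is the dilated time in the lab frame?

Proper time Δt₀ = 68 minutes
γ = 1/√(1 - 0.642²) = 1.3043
Δt = γΔt₀ = 1.3043 × 68 = 88.69 minutes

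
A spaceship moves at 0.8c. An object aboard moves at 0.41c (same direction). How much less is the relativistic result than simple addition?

Classical: u' + v = 0.41 + 0.8 = 1.21c
Relativistic: u = (0.41 + 0.8)/(1 + 0.328) = 1.21/1.328 = 0.9111c
Difference: 1.21 - 0.9111 = 0.2989c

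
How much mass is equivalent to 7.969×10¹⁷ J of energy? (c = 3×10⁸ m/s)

From E = mc², we get m = E/c²
c² = (3×10⁸)² = 9×10¹⁶ m²/s²
m = 7.969×10¹⁷ / 9×10¹⁶ = 8.854 kg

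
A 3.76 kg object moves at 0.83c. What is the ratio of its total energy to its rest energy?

E = γmc², E₀ = mc²
E/E₀ = γ = 1/√(1 - 0.83²) = 1.793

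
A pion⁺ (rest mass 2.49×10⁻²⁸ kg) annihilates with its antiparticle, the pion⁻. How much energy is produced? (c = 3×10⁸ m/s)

Both particles have the same rest mass, so total mass = 2m
E = 2m·c² = 2 × 2.49×10⁻²⁸ × (3×10⁸)²
= 2 × 2.49×10⁻²⁸ × 9×10¹⁶
= 4.482×10⁻¹¹ J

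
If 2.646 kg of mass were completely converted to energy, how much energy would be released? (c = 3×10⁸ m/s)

Using E = mc²:
c² = (3×10⁸)² = 9×10¹⁶ m²/s²
E = 2.646 × 9×10¹⁶ = 2.381×10¹⁷ J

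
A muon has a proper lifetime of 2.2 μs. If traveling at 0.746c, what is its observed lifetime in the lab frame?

Proper lifetime τ₀ = 2.2 μs
γ = 1/√(1 - 0.746²) = 1.502
τ = γτ₀ = 1.502 × 2.2 μs = 3.304 μs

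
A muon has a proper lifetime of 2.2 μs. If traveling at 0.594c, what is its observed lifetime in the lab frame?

Proper lifetime τ₀ = 2.2 μs
γ = 1/√(1 - 0.594²) = 1.243
τ = γτ₀ = 1.243 × 2.2 μs = 2.735 μs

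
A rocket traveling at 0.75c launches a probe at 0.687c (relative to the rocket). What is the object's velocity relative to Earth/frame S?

u = (u' + v)/(1 + u'v/c²)
Numerator: 0.687 + 0.75 = 1.437
Denominator: 1 + 0.51525 = 1.51525
u = 1.437/1.51525 = 0.9484c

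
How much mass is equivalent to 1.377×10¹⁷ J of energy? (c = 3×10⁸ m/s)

From E = mc², we get m = E/c²
c² = (3×10⁸)² = 9×10¹⁶ m²/s²
m = 1.377×10¹⁷ / 9×10¹⁶ = 1.530 kg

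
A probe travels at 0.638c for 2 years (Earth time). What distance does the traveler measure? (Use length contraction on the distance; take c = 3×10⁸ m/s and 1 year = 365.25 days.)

Earth distance: d = v × t = 0.638c × 2 yr = 1.2080×10¹⁶ m
γ = 1.2986
d' = d/γ = 1.2080×10¹⁶/1.2986 = 9.302×10¹⁵ m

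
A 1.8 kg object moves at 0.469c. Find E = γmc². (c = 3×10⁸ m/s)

γ = 1/√(1 - 0.469²) = 1.132
mc² = 1.8 × (3×10⁸)² = 1.620×10¹⁷ J
E = γmc² = 1.132 × 1.620×10¹⁷ = 1.834×10¹⁷ J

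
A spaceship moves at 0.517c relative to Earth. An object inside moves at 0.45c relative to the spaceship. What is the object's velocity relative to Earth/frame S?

u = (u' + v)/(1 + u'v/c²)
Numerator: 0.45 + 0.517 = 0.967
Denominator: 1 + 0.23265 = 1.23265
u = 0.967/1.23265 = 0.7845c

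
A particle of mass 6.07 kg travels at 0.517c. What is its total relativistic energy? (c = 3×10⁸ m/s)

γ = 1/√(1 - 0.517²) = 1.1682
mc² = 6.07 × (3×10⁸)² = 5.463×10¹⁷ J
E = γmc² = 1.1682 × 5.463×10¹⁷ = 6.382×10¹⁷ J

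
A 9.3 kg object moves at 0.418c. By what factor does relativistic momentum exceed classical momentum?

p_rel = γmv, p_class = mv
Ratio = γ = 1/√(1 - 0.418²) = 1.101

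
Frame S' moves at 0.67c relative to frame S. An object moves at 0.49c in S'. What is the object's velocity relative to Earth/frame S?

u = (u' + v)/(1 + u'v/c²)
Numerator: 0.49 + 0.67 = 1.16
Denominator: 1 + 0.3283 = 1.3283
u = 1.16/1.3283 = 0.8733c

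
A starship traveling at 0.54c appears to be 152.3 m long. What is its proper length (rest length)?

Contracted length L = 152.3 m
γ = 1/√(1 - 0.54²) = 1.18812
L₀ = γL = 1.18812 × 152.3 = 181.0 m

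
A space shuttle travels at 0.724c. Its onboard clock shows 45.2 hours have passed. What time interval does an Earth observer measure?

Proper time Δt₀ = 45.2 hours
γ = 1/√(1 - 0.724²) = 1.4497
Δt = γΔt₀ = 1.4497 × 45.2 = 65.53 hours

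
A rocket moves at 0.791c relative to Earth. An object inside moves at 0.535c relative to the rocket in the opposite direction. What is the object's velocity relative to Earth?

Object's velocity in rocket frame is u' = -0.535c
u = (u' + v)/(1 + u'v/c²) = (v - 0.535)/(1 - 0.535·v/c²)
Numerator: 0.791 - 0.535 = 0.256
Denominator: 1 - 0.423185 = 0.576815
u = 0.256/0.576815 = 0.4438c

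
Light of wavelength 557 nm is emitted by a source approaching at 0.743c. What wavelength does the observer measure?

β = 0.743
Wavelength Doppler factor = √(0.257/1.743) = √(0.14745) = 0.3840
λ_obs = 557 × 0.3840 = 213.9 nm (blueshift)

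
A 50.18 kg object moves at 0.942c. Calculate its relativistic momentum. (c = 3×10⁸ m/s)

γ = 1/√(1 - 0.942²) = 2.9796
v = 0.942 × 3×10⁸ = 2.826×10⁸ m/s
p = γmv = 2.9796 × 50.18 × 2.826×10⁸ = 4.225×10¹⁰ kg·m/s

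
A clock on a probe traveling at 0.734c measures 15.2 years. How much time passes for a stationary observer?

Proper time Δt₀ = 15.2 years
γ = 1/√(1 - 0.734²) = 1.4724
Δt = γΔt₀ = 1.4724 × 15.2 = 22.38 years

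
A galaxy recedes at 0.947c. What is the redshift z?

β = 0.947
(1+β)/(1-β) = 1.947/0.053 = 36.74
√(36.74) = 6.061
z = 6.061 - 1 = 5.061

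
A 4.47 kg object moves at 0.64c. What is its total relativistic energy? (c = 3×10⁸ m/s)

γ = 1/√(1 - 0.64²) = 1.3014
mc² = 4.47 × (3×10⁸)² = 4.023×10¹⁷ J
E = γmc² = 1.3014 × 4.023×10¹⁷ = 5.236×10¹⁷ J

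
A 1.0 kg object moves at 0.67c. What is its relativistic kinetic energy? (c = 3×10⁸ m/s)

γ = 1/√(1 - 0.67²) = 1.34705
γ - 1 = 0.34705
KE = (γ-1)mc² = 0.34705 × 1.0 × (3×10⁸)² = 3.123×10¹⁶ J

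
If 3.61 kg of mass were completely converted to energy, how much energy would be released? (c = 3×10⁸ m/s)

Using E = mc²:
c² = (3×10⁸)² = 9×10¹⁶ m²/s²
E = 3.61 × 9×10¹⁶ = 3.249×10¹⁷ J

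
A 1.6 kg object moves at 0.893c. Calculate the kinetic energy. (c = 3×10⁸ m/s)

γ = 1/√(1 - 0.893²) = 2.222
γ - 1 = 1.222
KE = (γ-1)mc² = 1.222 × 1.6 × (3×10⁸)² = 1.760×10¹⁷ J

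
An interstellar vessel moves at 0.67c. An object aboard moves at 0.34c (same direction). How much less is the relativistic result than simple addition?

Classical: u' + v = 0.34 + 0.67 = 1.01c
Relativistic: u = (0.34 + 0.67)/(1 + 0.2278) = 1.01/1.2278 = 0.8226c
Difference: 1.01 - 0.8226 = 0.1874c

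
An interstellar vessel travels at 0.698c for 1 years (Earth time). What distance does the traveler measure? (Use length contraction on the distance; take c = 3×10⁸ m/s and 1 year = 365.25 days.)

Earth distance: d = v × t = 0.698c × 1 yr = 6.6082×10¹⁵ m
γ = 1.3965
d' = d/γ = 6.6082×10¹⁵/1.3965 = 4.732×10¹⁵ m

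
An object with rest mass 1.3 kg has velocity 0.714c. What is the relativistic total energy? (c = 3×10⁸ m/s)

γ = 1/√(1 - 0.714²) = 1.428
mc² = 1.3 × (3×10⁸)² = 1.170×10¹⁷ J
E = γmc² = 1.428 × 1.170×10¹⁷ = 1.671×10¹⁷ J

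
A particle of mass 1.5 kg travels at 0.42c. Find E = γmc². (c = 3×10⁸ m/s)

γ = 1/√(1 - 0.42²) = 1.102
mc² = 1.5 × (3×10⁸)² = 1.350×10¹⁷ J
E = γmc² = 1.102 × 1.350×10¹⁷ = 1.488×10¹⁷ J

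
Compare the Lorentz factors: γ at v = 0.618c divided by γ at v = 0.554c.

γ₁ = 1/√(1 - 0.618²) = 1.272
γ₂ = 1/√(1 - 0.554²) = 1.201
γ₁/γ₂ = 1.272/1.201 = 1.059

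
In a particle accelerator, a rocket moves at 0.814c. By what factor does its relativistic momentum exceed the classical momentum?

p_rel = γmv, p_class = mv
Ratio = γ = 1/√(1 - 0.814²)
= 1/√(0.337404) = 1.722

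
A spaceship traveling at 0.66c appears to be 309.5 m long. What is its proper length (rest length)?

Contracted length L = 309.5 m
γ = 1/√(1 - 0.66²) = 1.3311
L₀ = γL = 1.3311 × 309.5 = 412.0 m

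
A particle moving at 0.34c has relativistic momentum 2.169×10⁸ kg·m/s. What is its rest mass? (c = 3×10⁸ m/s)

γ = 1/√(1 - 0.34²) = 1.063
v = 0.34 × 3×10⁸ = 1.020×10⁸ m/s
m = p/(γv) = 2.169×10⁸/(1.063 × 1.020×10⁸) = 2.000 kg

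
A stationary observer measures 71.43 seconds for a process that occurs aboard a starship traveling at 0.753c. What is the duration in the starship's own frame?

Dilated time Δt = 71.43 seconds
γ = 1/√(1 - 0.753²) = 1.5197
Δt₀ = Δt/γ = 71.43/1.5197 = 47.00 seconds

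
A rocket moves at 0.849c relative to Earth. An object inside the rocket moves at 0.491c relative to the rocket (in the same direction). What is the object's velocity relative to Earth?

u = (u' + v)/(1 + u'v/c²)
Numerator: 0.491 + 0.849 = 1.34
Denominator: 1 + 0.416859 = 1.416859
u = 1.34/1.416859 = 0.9458c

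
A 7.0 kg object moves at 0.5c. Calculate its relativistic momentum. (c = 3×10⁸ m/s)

γ = 1/√(1 - 0.5²) = 1.1547
v = 0.5 × 3×10⁸ = 1.500×10⁸ m/s
p = γmv = 1.1547 × 7.0 × 1.500×10⁸ = 1.212×10⁹ kg·m/s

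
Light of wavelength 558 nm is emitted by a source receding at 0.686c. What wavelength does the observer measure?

β = 0.686
Wavelength Doppler factor = √(1.686/0.314) = √(5.369) = 2.317
λ_obs = 558 × 2.317 = 1293 nm (redshift)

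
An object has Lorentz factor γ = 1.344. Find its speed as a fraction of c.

From γ = 1/√(1 - v²/c²):
1/γ² = 1/1.344² = 0.5536
v²/c² = 1 - 0.5536 = 0.4464
v/c = √(0.4464) = 0.6681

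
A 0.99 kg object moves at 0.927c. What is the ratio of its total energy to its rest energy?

E = γmc², E₀ = mc²
E/E₀ = γ = 1/√(1 - 0.927²) = 2.666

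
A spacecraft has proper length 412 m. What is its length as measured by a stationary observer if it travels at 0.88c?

Proper length L₀ = 412 m
γ = 1/√(1 - 0.88²) = 2.105
L = L₀/γ = 412/2.105 = 195.7 m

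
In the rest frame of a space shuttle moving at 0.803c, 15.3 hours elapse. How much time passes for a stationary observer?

Proper time Δt₀ = 15.3 hours
γ = 1/√(1 - 0.803²) = 1.678
Δt = γΔt₀ = 1.678 × 15.3 = 25.67 hours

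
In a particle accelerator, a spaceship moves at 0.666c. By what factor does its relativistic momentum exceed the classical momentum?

p_rel = γmv, p_class = mv
Ratio = γ = 1/√(1 - 0.666²)
= 1/√(0.556444) = 1.341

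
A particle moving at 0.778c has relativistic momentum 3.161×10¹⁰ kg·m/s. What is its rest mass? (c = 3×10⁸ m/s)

γ = 1/√(1 - 0.778²) = 1.5917
v = 0.778 × 3×10⁸ = 2.334×10⁸ m/s
m = p/(γv) = 3.161×10¹⁰/(1.5917 × 2.334×10⁸) = 85.09 kg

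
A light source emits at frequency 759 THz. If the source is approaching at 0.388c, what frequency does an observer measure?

β = v/c = 0.388
(1+β)/(1-β) = 1.388/0.612 = 2.268
Doppler factor = √(2.268) = 1.506
f_obs = 759 × 1.506 = 1143 THz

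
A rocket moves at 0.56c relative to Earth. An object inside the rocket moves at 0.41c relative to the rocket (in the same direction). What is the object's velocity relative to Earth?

u = (u' + v)/(1 + u'v/c²)
Numerator: 0.41 + 0.56 = 0.97
Denominator: 1 + 0.2296 = 1.2296
u = 0.97/1.2296 = 0.7889c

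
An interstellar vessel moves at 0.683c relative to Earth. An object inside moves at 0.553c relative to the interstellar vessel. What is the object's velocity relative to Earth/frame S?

u = (u' + v)/(1 + u'v/c²)
Numerator: 0.553 + 0.683 = 1.236
Denominator: 1 + 0.377699 = 1.377699
u = 1.236/1.377699 = 0.8971c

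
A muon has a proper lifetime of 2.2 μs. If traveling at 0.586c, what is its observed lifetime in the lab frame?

Proper lifetime τ₀ = 2.2 μs
γ = 1/√(1 - 0.586²) = 1.234
τ = γτ₀ = 1.234 × 2.2 μs = 2.715 μs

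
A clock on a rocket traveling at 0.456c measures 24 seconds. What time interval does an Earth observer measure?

Proper time Δt₀ = 24 seconds
γ = 1/√(1 - 0.456²) = 1.1236
Δt = γΔt₀ = 1.1236 × 24 = 26.97 seconds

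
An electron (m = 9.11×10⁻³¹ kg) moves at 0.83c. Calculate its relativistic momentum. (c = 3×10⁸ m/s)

γ = 1/√(1 - 0.83²) = 1.793
v = 0.83 × 3×10⁸ = 2.490×10⁸ m/s
p = γmv = 1.793 × 9.11×10⁻³¹ × 2.490×10⁸ = 4.067×10⁻²² kg·m/s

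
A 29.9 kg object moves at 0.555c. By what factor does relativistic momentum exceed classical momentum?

p_rel = γmv, p_class = mv
Ratio = γ = 1/√(1 - 0.555²) = 1.202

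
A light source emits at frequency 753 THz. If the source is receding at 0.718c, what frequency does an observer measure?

β = v/c = 0.718
(1-β)/(1+β) = 0.282/1.718 = 0.164144
Doppler factor = √(0.164144) = 0.40515
f_obs = 753 × 0.40515 = 305.1 THz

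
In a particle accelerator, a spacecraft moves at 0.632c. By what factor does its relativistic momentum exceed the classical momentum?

p_rel = γmv, p_class = mv
Ratio = γ = 1/√(1 - 0.632²)
= 1/√(0.600576) = 1.290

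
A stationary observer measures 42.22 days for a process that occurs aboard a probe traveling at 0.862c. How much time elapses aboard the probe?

Dilated time Δt = 42.22 days
γ = 1/√(1 - 0.862²) = 1.973
Δt₀ = Δt/γ = 42.22/1.973 = 21.40 days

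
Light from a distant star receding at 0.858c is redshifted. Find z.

β = 0.858
(1+β)/(1-β) = 1.858/0.142 = 13.08
√(13.08) = 3.617
z = 3.617 - 1 = 2.617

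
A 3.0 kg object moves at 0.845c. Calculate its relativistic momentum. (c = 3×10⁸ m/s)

γ = 1/√(1 - 0.845²) = 1.870
v = 0.845 × 3×10⁸ = 2.535×10⁸ m/s
p = γmv = 1.870 × 3.0 × 2.535×10⁸ = 1.422×10⁹ kg·m/s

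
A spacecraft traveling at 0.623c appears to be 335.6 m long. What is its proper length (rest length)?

Contracted length L = 335.6 m
γ = 1/√(1 - 0.623²) = 1.2784
L₀ = γL = 1.2784 × 335.6 = 429.0 m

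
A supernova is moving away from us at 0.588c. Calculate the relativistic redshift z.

β = 0.588
(1+β)/(1-β) = 1.588/0.412 = 3.8544
√(3.8544) = 1.9633
z = 1.9633 - 1 = 0.9633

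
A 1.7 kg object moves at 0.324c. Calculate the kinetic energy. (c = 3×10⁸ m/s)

γ = 1/√(1 - 0.324²) = 1.05702
γ - 1 = 0.05702
KE = (γ-1)mc² = 0.05702 × 1.7 × (3×10⁸)² = 8.724×10¹⁵ J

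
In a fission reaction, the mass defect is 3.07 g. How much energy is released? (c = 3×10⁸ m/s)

Convert mass defect: Δm = 3.07 g = 0.00307 kg
E = Δm·c² = 0.00307 × (3×10⁸)²
= 0.00307 × 9×10¹⁶ = 2.763×10¹⁴ J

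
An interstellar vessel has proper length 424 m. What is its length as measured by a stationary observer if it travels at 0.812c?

Proper length L₀ = 424 m
γ = 1/√(1 - 0.812²) = 1.713
L = L₀/γ = 424/1.713 = 247.5 m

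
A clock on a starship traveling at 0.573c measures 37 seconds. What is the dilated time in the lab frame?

Proper time Δt₀ = 37 seconds
γ = 1/√(1 - 0.573²) = 1.2202
Δt = γΔt₀ = 1.2202 × 37 = 45.15 seconds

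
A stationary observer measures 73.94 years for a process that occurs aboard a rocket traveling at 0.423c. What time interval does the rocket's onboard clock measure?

Dilated time Δt = 73.94 years
γ = 1/√(1 - 0.423²) = 1.1036
Δt₀ = Δt/γ = 73.94/1.1036 = 67.00 years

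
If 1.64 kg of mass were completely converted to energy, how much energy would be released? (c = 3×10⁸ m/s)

Using E = mc²:
c² = (3×10⁸)² = 9×10¹⁶ m²/s²
E = 1.64 × 9×10¹⁶ = 1.476×10¹⁷ J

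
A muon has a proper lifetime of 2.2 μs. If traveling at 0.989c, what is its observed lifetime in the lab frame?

Proper lifetime τ₀ = 2.2 μs
γ = 1/√(1 - 0.989²) = 6.761
τ = γτ₀ = 6.761 × 2.2 μs = 14.87 μs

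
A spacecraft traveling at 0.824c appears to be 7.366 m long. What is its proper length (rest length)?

Contracted length L = 7.366 m
γ = 1/√(1 - 0.824²) = 1.765
L₀ = γL = 1.765 × 7.366 = 13.00 m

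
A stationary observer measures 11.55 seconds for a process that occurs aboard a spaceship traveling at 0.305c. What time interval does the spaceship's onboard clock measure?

Dilated time Δt = 11.55 seconds
γ = 1/√(1 - 0.305²) = 1.050
Δt₀ = Δt/γ = 11.55/1.050 = 11.00 seconds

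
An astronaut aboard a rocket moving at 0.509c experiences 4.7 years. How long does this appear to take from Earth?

Proper time Δt₀ = 4.7 years
γ = 1/√(1 - 0.509²) = 1.1618
Δt = γΔt₀ = 1.1618 × 4.7 = 5.460 years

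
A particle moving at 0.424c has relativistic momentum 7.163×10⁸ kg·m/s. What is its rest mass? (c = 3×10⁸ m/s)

γ = 1/√(1 - 0.424²) = 1.1042
v = 0.424 × 3×10⁸ = 1.272×10⁸ m/s
m = p/(γv) = 7.163×10⁸/(1.1042 × 1.272×10⁸) = 5.100 kg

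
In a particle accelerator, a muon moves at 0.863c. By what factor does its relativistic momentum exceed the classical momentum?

p_rel = γmv, p_class = mv
Ratio = γ = 1/√(1 - 0.863²)
= 1/√(0.255231) = 1.979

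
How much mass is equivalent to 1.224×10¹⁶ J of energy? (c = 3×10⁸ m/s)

From E = mc², we get m = E/c²
c² = (3×10⁸)² = 9×10¹⁶ m²/s²
m = 1.224×10¹⁶ / 9×10¹⁶ = 0.1360 kg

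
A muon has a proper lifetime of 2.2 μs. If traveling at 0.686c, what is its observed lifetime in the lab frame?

Proper lifetime τ₀ = 2.2 μs
γ = 1/√(1 - 0.686²) = 1.3744
τ = γτ₀ = 1.3744 × 2.2 μs = 3.024 μs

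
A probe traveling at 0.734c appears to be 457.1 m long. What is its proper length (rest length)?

Contracted length L = 457.1 m
γ = 1/√(1 - 0.734²) = 1.4724
L₀ = γL = 1.4724 × 457.1 = 673.0 m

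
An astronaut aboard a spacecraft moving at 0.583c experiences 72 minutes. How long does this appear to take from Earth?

Proper time Δt₀ = 72 minutes
γ = 1/√(1 - 0.583²) = 1.2308
Δt = γΔt₀ = 1.2308 × 72 = 88.62 minutes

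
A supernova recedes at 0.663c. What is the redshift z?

β = 0.663
(1+β)/(1-β) = 1.663/0.337 = 4.935
√(4.935) = 2.221
z = 2.221 - 1 = 1.221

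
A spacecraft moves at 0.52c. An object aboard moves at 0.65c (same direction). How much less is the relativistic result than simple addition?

Classical: u' + v = 0.65 + 0.52 = 1.17c
Relativistic: u = (0.65 + 0.52)/(1 + 0.338) = 1.17/1.338 = 0.8744c
Difference: 1.17 - 0.8744 = 0.2956c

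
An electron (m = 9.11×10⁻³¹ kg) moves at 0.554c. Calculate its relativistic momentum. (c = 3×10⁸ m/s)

γ = 1/√(1 - 0.554²) = 1.2012
v = 0.554 × 3×10⁸ = 1.662×10⁸ m/s
p = γmv = 1.2012 × 9.11×10⁻³¹ × 1.662×10⁸ = 1.819×10⁻²² kg·m/s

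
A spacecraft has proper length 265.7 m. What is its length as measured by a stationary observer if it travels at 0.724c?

Proper length L₀ = 265.7 m
γ = 1/√(1 - 0.724²) = 1.4497
L = L₀/γ = 265.7/1.4497 = 183.3 m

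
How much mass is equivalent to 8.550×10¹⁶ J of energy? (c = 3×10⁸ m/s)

From E = mc², we get m = E/c²
c² = (3×10⁸)² = 9×10¹⁶ m²/s²
m = 8.550×10¹⁶ / 9×10¹⁶ = 0.9500 kg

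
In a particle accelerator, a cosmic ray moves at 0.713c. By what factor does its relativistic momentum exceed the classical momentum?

p_rel = γmv, p_class = mv
Ratio = γ = 1/√(1 - 0.713²)
= 1/√(0.491631) = 1.426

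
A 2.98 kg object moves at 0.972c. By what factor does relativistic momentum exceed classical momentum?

p_rel = γmv, p_class = mv
Ratio = γ = 1/√(1 - 0.972²) = 4.256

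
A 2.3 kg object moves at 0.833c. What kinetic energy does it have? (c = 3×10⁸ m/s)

γ = 1/√(1 - 0.833²) = 1.8074
γ - 1 = 0.8074
KE = (γ-1)mc² = 0.8074 × 2.3 × (3×10⁸)² = 1.671×10¹⁷ J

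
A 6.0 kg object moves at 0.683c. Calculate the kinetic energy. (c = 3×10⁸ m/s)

γ = 1/√(1 - 0.683²) = 1.3691
γ - 1 = 0.3691
KE = (γ-1)mc² = 0.3691 × 6.0 × (3×10⁸)² = 1.993×10¹⁷ J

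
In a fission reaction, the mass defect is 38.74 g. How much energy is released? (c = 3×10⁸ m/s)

Convert mass defect: Δm = 38.74 g = 0.03874 kg
E = Δm·c² = 0.03874 × (3×10⁸)²
= 0.03874 × 9×10¹⁶ = 3.487×10¹⁵ J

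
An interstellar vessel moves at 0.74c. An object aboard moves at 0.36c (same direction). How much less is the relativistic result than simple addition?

Classical: u' + v = 0.36 + 0.74 = 1.1c
Relativistic: u = (0.36 + 0.74)/(1 + 0.2664) = 1.1/1.2664 = 0.8686c
Difference: 1.1 - 0.8686 = 0.2314c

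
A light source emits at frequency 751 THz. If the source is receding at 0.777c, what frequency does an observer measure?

β = v/c = 0.777
(1-β)/(1+β) = 0.223/1.777 = 0.12549
Doppler factor = √(0.12549) = 0.3542
f_obs = 751 × 0.3542 = 266.0 THz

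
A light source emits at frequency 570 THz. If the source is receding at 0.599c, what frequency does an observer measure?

β = v/c = 0.599
(1-β)/(1+β) = 0.401/1.599 = 0.25078
Doppler factor = √(0.25078) = 0.50078
f_obs = 570 × 0.50078 = 285.4 THz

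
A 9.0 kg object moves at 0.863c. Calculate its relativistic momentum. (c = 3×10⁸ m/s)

γ = 1/√(1 - 0.863²) = 1.9794
v = 0.863 × 3×10⁸ = 2.589×10⁸ m/s
p = γmv = 1.9794 × 9.0 × 2.589×10⁸ = 4.612×10⁹ kg·m/s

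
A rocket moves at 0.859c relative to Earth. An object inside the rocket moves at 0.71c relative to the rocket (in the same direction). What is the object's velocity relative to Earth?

u = (u' + v)/(1 + u'v/c²)
Numerator: 0.71 + 0.859 = 1.569
Denominator: 1 + 0.60989 = 1.60989
u = 1.569/1.60989 = 0.9746c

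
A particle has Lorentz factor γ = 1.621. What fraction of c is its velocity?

From γ = 1/√(1 - v²/c²):
1/γ² = 1/1.621² = 0.3806
v²/c² = 1 - 0.3806 = 0.6194
v/c = √(0.6194) = 0.7870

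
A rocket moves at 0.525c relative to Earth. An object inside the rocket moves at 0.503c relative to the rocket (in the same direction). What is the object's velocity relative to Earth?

u = (u' + v)/(1 + u'v/c²)
Numerator: 0.503 + 0.525 = 1.028
Denominator: 1 + 0.264075 = 1.264075
u = 1.028/1.264075 = 0.8132c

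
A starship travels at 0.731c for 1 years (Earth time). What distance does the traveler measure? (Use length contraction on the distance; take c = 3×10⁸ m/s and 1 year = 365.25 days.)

Earth distance: d = v × t = 0.731c × 1 yr = 6.9206×10¹⁵ m
γ = 1.4655
d' = d/γ = 6.9206×10¹⁵/1.4655 = 4.722×10¹⁵ m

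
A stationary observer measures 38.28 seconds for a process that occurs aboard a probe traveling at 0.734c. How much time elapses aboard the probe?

Dilated time Δt = 38.28 seconds
γ = 1/√(1 - 0.734²) = 1.4724
Δt₀ = Δt/γ = 38.28/1.4724 = 26.00 seconds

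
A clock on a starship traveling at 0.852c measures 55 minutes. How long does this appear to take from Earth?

Proper time Δt₀ = 55 minutes
γ = 1/√(1 - 0.852²) = 1.910
Δt = γΔt₀ = 1.910 × 55 = 105.1 minutes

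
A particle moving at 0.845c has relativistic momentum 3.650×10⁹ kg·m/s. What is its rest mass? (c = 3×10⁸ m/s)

γ = 1/√(1 - 0.845²) = 1.870
v = 0.845 × 3×10⁸ = 2.535×10⁸ m/s
m = p/(γv) = 3.650×10⁹/(1.870 × 2.535×10⁸) = 7.700 kg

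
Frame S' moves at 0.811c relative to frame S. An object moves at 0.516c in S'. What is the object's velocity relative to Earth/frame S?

u = (u' + v)/(1 + u'v/c²)
Numerator: 0.516 + 0.811 = 1.327
Denominator: 1 + 0.418476 = 1.418476
u = 1.327/1.418476 = 0.9355c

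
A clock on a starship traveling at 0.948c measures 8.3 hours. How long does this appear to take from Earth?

Proper time Δt₀ = 8.3 hours
γ = 1/√(1 - 0.948²) = 3.142
Δt = γΔt₀ = 3.142 × 8.3 = 26.08 hours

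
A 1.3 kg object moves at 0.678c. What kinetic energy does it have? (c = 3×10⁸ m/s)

γ = 1/√(1 - 0.678²) = 1.3604
γ - 1 = 0.3604
KE = (γ-1)mc² = 0.3604 × 1.3 × (3×10⁸)² = 4.217×10¹⁶ J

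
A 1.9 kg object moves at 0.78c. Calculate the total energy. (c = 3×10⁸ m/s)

γ = 1/√(1 - 0.78²) = 1.598
mc² = 1.9 × (3×10⁸)² = 1.710×10¹⁷ J
E = γmc² = 1.598 × 1.710×10¹⁷ = 2.733×10¹⁷ J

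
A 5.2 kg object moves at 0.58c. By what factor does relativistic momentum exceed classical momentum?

p_rel = γmv, p_class = mv
Ratio = γ = 1/√(1 - 0.58²) = 1.228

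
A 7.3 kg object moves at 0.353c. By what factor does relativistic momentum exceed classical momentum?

p_rel = γmv, p_class = mv
Ratio = γ = 1/√(1 - 0.353²) = 1.069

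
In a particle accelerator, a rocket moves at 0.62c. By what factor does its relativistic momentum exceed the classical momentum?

p_rel = γmv, p_class = mv
Ratio = γ = 1/√(1 - 0.62²)
= 1/√(0.6156) = 1.275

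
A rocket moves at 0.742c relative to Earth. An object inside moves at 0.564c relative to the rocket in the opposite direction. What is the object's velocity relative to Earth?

Object's velocity in rocket frame is u' = -0.564c
u = (u' + v)/(1 + u'v/c²) = (v - 0.564)/(1 - 0.564·v/c²)
Numerator: 0.742 - 0.564 = 0.178
Denominator: 1 - 0.418488 = 0.581512
u = 0.178/0.581512 = 0.3061c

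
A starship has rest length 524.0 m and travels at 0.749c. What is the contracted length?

Proper length L₀ = 524.0 m
γ = 1/√(1 - 0.749²) = 1.509
L = L₀/γ = 524.0/1.509 = 347.2 m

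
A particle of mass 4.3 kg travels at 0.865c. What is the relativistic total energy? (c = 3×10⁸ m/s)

γ = 1/√(1 - 0.865²) = 1.993
mc² = 4.3 × (3×10⁸)² = 3.870×10¹⁷ J
E = γmc² = 1.993 × 3.870×10¹⁷ = 7.713×10¹⁷ J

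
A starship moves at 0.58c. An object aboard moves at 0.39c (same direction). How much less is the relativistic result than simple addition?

Classical: u' + v = 0.39 + 0.58 = 0.97c
Relativistic: u = (0.39 + 0.58)/(1 + 0.2262) = 0.97/1.2262 = 0.7911c
Difference: 0.97 - 0.7911 = 0.1789c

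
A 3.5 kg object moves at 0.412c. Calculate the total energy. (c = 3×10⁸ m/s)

γ = 1/√(1 - 0.412²) = 1.0975
mc² = 3.5 × (3×10⁸)² = 3.150×10¹⁷ J
E = γmc² = 1.0975 × 3.150×10¹⁷ = 3.457×10¹⁷ J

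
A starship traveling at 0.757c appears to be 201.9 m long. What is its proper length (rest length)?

Contracted length L = 201.9 m
γ = 1/√(1 - 0.757²) = 1.5304
L₀ = γL = 1.5304 × 201.9 = 309.0 m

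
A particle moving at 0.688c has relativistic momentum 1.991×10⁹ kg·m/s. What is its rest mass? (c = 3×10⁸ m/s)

γ = 1/√(1 - 0.688²) = 1.378
v = 0.688 × 3×10⁸ = 2.064×10⁸ m/s
m = p/(γv) = 1.991×10⁹/(1.378 × 2.064×10⁸) = 7.000 kg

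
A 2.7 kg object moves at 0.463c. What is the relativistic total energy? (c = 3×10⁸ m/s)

γ = 1/√(1 - 0.463²) = 1.1282
mc² = 2.7 × (3×10⁸)² = 2.430×10¹⁷ J
E = γmc² = 1.1282 × 2.430×10¹⁷ = 2.742×10¹⁷ J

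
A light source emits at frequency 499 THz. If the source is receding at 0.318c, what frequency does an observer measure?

β = v/c = 0.318
(1-β)/(1+β) = 0.682/1.318 = 0.51745
Doppler factor = √(0.51745) = 0.71934
f_obs = 499 × 0.71934 = 359.0 THz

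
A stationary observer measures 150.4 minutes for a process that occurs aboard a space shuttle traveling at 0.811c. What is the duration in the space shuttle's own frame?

Dilated time Δt = 150.4 minutes
γ = 1/√(1 - 0.811²) = 1.7093
Δt₀ = Δt/γ = 150.4/1.7093 = 87.99 minutes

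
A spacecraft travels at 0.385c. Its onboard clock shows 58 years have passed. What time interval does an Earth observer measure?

Proper time Δt₀ = 58 years
γ = 1/√(1 - 0.385²) = 1.0835
Δt = γΔt₀ = 1.0835 × 58 = 62.84 years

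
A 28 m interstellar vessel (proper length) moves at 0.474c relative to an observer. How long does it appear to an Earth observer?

Proper length L₀ = 28 m
γ = 1/√(1 - 0.474²) = 1.136
L = L₀/γ = 28/1.136 = 24.65 m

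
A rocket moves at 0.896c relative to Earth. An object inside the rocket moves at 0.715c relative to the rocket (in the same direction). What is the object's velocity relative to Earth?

u = (u' + v)/(1 + u'v/c²)
Numerator: 0.715 + 0.896 = 1.611
Denominator: 1 + 0.64064 = 1.64064
u = 1.611/1.64064 = 0.9819c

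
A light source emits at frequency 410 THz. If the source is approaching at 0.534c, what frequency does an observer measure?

β = v/c = 0.534
(1+β)/(1-β) = 1.534/0.466 = 3.2918
Doppler factor = √(3.2918) = 1.8143
f_obs = 410 × 1.8143 = 743.9 THz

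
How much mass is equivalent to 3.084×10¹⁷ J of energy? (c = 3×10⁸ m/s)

From E = mc², we get m = E/c²
c² = (3×10⁸)² = 9×10¹⁶ m²/s²
m = 3.084×10¹⁷ / 9×10¹⁶ = 3.427 kg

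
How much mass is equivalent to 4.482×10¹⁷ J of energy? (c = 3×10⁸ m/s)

From E = mc², we get m = E/c²
c² = (3×10⁸)² = 9×10¹⁶ m²/s²
m = 4.482×10¹⁷ / 9×10¹⁶ = 4.980 kg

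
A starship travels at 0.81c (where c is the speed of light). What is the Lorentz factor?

v/c = 0.81, so (v/c)² = 0.6561
1 - (v/c)² = 0.3439
γ = 1/√(0.3439) = 1.705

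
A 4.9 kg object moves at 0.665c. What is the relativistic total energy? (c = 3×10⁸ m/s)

γ = 1/√(1 - 0.665²) = 1.339
mc² = 4.9 × (3×10⁸)² = 4.410×10¹⁷ J
E = γmc² = 1.339 × 4.410×10¹⁷ = 5.905×10¹⁷ J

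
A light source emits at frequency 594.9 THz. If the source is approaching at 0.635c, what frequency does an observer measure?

β = v/c = 0.635
(1+β)/(1-β) = 1.635/0.365 = 4.479
Doppler factor = √(4.479) = 2.116
f_obs = 594.9 × 2.116 = 1259 THz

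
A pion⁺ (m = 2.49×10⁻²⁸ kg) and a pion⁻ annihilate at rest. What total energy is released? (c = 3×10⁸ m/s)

Both particles have the same rest mass, so total mass = 2m
E = 2m·c² = 2 × 2.49×10⁻²⁸ × (3×10⁸)²
= 2 × 2.49×10⁻²⁸ × 9×10¹⁶
= 4.482×10⁻¹¹ J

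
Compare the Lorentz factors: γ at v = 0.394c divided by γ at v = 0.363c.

γ₁ = 1/√(1 - 0.394²) = 1.088
γ₂ = 1/√(1 - 0.363²) = 1.073
γ₁/γ₂ = 1.088/1.073 = 1.014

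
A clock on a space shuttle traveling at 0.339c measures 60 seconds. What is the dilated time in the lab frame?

Proper time Δt₀ = 60 seconds
γ = 1/√(1 - 0.339²) = 1.063
Δt = γΔt₀ = 1.063 × 60 = 63.78 seconds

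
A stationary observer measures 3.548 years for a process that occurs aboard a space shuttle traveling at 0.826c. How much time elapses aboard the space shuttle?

Dilated time Δt = 3.548 years
γ = 1/√(1 - 0.826²) = 1.774
Δt₀ = Δt/γ = 3.548/1.774 = 2.000 years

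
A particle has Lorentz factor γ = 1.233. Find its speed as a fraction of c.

From γ = 1/√(1 - v²/c²):
1/γ² = 1/1.233² = 0.6578
v²/c² = 1 - 0.6578 = 0.3422
v/c = √(0.3422) = 0.5850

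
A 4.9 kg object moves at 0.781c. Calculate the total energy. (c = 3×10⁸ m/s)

γ = 1/√(1 - 0.781²) = 1.6012
mc² = 4.9 × (3×10⁸)² = 4.410×10¹⁷ J
E = γmc² = 1.6012 × 4.410×10¹⁷ = 7.061×10¹⁷ J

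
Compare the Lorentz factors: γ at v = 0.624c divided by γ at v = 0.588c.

γ₁ = 1/√(1 - 0.624²) = 1.2797
γ₂ = 1/√(1 - 0.588²) = 1.2363
γ₁/γ₂ = 1.2797/1.2363 = 1.035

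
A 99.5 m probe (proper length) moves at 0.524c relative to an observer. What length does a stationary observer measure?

Proper length L₀ = 99.5 m
γ = 1/√(1 - 0.524²) = 1.174
L = L₀/γ = 99.5/1.174 = 84.75 m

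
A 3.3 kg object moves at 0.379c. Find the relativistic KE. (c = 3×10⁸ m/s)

γ = 1/√(1 - 0.379²) = 1.08062
γ - 1 = 0.08062
KE = (γ-1)mc² = 0.08062 × 3.3 × (3×10⁸)² = 2.394×10¹⁶ J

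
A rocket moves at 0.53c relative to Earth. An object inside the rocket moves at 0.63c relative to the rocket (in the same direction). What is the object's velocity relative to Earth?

u = (u' + v)/(1 + u'v/c²)
Numerator: 0.63 + 0.53 = 1.16
Denominator: 1 + 0.3339 = 1.3339
u = 1.16/1.3339 = 0.8696c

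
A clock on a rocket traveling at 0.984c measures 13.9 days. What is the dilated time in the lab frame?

Proper time Δt₀ = 13.9 days
γ = 1/√(1 - 0.984²) = 5.613
Δt = γΔt₀ = 5.613 × 13.9 = 78.02 days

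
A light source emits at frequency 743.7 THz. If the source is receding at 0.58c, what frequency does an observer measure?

β = v/c = 0.58
(1-β)/(1+β) = 0.42/1.58 = 0.26582
Doppler factor = √(0.26582) = 0.51558
f_obs = 743.7 × 0.51558 = 383.4 THz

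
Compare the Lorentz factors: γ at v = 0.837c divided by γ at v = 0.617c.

γ₁ = 1/√(1 - 0.837²) = 1.8275
γ₂ = 1/√(1 - 0.617²) = 1.2707
γ₁/γ₂ = 1.8275/1.2707 = 1.438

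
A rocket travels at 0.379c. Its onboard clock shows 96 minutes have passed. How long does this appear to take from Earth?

Proper time Δt₀ = 96 minutes
γ = 1/√(1 - 0.379²) = 1.0806
Δt = γΔt₀ = 1.0806 × 96 = 103.7 minutes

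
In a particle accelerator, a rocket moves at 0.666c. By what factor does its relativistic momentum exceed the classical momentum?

p_rel = γmv, p_class = mv
Ratio = γ = 1/√(1 - 0.666²)
= 1/√(0.556444) = 1.341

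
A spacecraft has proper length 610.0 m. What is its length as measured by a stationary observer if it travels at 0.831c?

Proper length L₀ = 610.0 m
γ = 1/√(1 - 0.831²) = 1.798
L = L₀/γ = 610.0/1.798 = 339.3 m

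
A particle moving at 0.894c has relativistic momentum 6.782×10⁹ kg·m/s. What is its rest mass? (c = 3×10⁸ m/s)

γ = 1/√(1 - 0.894²) = 2.232
v = 0.894 × 3×10⁸ = 2.682×10⁸ m/s
m = p/(γv) = 6.782×10⁹/(2.232 × 2.682×10⁸) = 11.33 kg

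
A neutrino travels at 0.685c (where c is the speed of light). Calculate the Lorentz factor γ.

v/c = 0.685, so (v/c)² = 0.469225
1 - (v/c)² = 0.530775
γ = 1/√(0.530775) = 1.373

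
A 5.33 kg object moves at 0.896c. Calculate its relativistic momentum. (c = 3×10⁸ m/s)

γ = 1/√(1 - 0.896²) = 2.252
v = 0.896 × 3×10⁸ = 2.688×10⁸ m/s
p = γmv = 2.252 × 5.33 × 2.688×10⁸ = 3.226×10⁹ kg·m/s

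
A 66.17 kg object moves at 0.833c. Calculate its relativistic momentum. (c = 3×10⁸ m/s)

γ = 1/√(1 - 0.833²) = 1.8074
v = 0.833 × 3×10⁸ = 2.499×10⁸ m/s
p = γmv = 1.8074 × 66.17 × 2.499×10⁸ = 2.989×10¹⁰ kg·m/s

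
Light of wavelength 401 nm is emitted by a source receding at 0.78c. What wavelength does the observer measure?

β = 0.78
Wavelength Doppler factor = √(1.78/0.22) = √(8.091) = 2.8445
λ_obs = 401 × 2.8445 = 1141 nm (redshift)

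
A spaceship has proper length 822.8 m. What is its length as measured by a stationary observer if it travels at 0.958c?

Proper length L₀ = 822.8 m
γ = 1/√(1 - 0.958²) = 3.487
L = L₀/γ = 822.8/3.487 = 236.0 m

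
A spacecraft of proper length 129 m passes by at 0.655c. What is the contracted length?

Proper length L₀ = 129 m
γ = 1/√(1 - 0.655²) = 1.3234
L = L₀/γ = 129/1.3234 = 97.48 m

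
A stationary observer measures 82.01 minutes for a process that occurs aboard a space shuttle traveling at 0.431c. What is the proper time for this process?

Dilated time Δt = 82.01 minutes
γ = 1/√(1 - 0.431²) = 1.1082
Δt₀ = Δt/γ = 82.01/1.1082 = 74.00 minutes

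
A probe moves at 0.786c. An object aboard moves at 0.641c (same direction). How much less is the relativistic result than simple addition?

Classical: u' + v = 0.641 + 0.786 = 1.427c
Relativistic: u = (0.641 + 0.786)/(1 + 0.503826) = 1.427/1.503826 = 0.9489c
Difference: 1.427 - 0.9489 = 0.4781c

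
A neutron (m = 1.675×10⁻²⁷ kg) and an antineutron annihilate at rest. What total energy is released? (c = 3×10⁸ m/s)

Both particles have the same rest mass, so total mass = 2m
E = 2m·c² = 2 × 1.675×10⁻²⁷ × (3×10⁸)²
= 2 × 1.675×10⁻²⁷ × 9×10¹⁶
= 3.015×10⁻¹⁰ J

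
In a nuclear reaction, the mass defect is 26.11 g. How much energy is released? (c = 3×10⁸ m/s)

Convert mass defect: Δm = 26.11 g = 0.02611 kg
E = Δm·c² = 0.02611 × (3×10⁸)²
= 0.02611 × 9×10¹⁶ = 2.350×10¹⁵ J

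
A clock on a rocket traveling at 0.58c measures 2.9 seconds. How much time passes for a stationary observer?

Proper time Δt₀ = 2.9 seconds
γ = 1/√(1 - 0.58²) = 1.2276
Δt = γΔt₀ = 1.2276 × 2.9 = 3.560 seconds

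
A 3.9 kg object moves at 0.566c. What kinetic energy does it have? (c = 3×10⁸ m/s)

γ = 1/√(1 - 0.566²) = 1.213
γ - 1 = 0.2130
KE = (γ-1)mc² = 0.2130 × 3.9 × (3×10⁸)² = 7.476×10¹⁶ J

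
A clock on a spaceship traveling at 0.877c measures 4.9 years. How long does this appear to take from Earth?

Proper time Δt₀ = 4.9 years
γ = 1/√(1 - 0.877²) = 2.081
Δt = γΔt₀ = 2.081 × 4.9 = 10.20 years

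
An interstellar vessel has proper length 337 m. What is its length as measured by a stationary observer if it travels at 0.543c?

Proper length L₀ = 337 m
γ = 1/√(1 - 0.543²) = 1.191
L = L₀/γ = 337/1.191 = 283.0 m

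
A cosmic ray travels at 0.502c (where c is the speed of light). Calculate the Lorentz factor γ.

v/c = 0.502, so (v/c)² = 0.252004
1 - (v/c)² = 0.747996
γ = 1/√(0.747996) = 1.156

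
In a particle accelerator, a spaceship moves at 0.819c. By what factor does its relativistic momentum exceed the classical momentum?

p_rel = γmv, p_class = mv
Ratio = γ = 1/√(1 - 0.819²)
= 1/√(0.329239) = 1.743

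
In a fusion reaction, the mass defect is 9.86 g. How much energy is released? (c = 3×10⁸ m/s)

Convert mass defect: Δm = 9.86 g = 0.00986 kg
E = Δm·c² = 0.00986 × (3×10⁸)²
= 0.00986 × 9×10¹⁶ = 8.874×10¹⁴ J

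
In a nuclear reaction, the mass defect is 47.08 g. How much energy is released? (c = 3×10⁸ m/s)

Convert mass defect: Δm = 47.08 g = 0.04708 kg
E = Δm·c² = 0.04708 × (3×10⁸)²
= 0.04708 × 9×10¹⁶ = 4.237×10¹⁵ J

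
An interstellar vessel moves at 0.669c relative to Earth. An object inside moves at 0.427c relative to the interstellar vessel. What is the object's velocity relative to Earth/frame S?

u = (u' + v)/(1 + u'v/c²)
Numerator: 0.427 + 0.669 = 1.096
Denominator: 1 + 0.285663 = 1.285663
u = 1.096/1.285663 = 0.8525c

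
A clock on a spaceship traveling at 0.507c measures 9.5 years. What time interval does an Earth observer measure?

Proper time Δt₀ = 9.5 years
γ = 1/√(1 - 0.507²) = 1.160
Δt = γΔt₀ = 1.160 × 9.5 = 11.02 years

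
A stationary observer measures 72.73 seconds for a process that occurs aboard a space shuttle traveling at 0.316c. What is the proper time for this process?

Dilated time Δt = 72.73 seconds
γ = 1/√(1 - 0.316²) = 1.054
Δt₀ = Δt/γ = 72.73/1.054 = 69.00 seconds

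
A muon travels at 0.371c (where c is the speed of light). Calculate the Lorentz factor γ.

v/c = 0.371, so (v/c)² = 0.137641
1 - (v/c)² = 0.862359
γ = 1/√(0.862359) = 1.077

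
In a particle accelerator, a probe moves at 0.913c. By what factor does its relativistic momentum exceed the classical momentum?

p_rel = γmv, p_class = mv
Ratio = γ = 1/√(1 - 0.913²)
= 1/√(0.166431) = 2.451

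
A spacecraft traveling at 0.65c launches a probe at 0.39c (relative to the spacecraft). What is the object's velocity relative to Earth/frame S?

u = (u' + v)/(1 + u'v/c²)
Numerator: 0.39 + 0.65 = 1.04
Denominator: 1 + 0.2535 = 1.2535
u = 1.04/1.2535 = 0.8297c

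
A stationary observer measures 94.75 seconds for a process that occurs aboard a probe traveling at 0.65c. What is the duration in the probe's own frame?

Dilated time Δt = 94.75 seconds
γ = 1/√(1 - 0.65²) = 1.316
Δt₀ = Δt/γ = 94.75/1.316 = 72.00 seconds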